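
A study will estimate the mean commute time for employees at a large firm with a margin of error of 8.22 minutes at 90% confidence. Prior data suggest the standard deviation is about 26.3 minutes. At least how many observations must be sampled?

28

For a mean, the margin of error is E = z·σ/√n, so n = (zσ/E)².
At 90% confidence, z = 1.645.
n = (1.645 × 26.3 / 8.22)² = 27.70
Round up: n = 28.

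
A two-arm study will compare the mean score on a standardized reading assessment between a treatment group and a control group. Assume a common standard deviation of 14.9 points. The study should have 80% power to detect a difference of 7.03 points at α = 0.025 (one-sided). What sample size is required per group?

71 per group

For two equal groups, n per group = 2·((z_α + z_β)·σ/δ)².
z_α = 1.960; z_β = 0.842 (power 80%).
n = 2 × (2.802 × 14.9 / 7.03)² = 2 × 35.27 = 70.54
Round up: n = 71 per group.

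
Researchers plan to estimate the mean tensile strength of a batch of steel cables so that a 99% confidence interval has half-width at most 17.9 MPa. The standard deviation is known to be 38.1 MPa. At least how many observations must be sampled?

For a mean, the margin of error is E = z·σ/√n, so n = (zσ/E)².
At 99% confidence, z = 2.576.
n = (2.576 × 38.1 / 17.9)² = 30.06
Round up: n = 31.

31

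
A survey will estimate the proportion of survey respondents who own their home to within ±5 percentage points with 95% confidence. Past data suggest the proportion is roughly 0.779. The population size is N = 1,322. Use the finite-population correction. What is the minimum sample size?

For a proportion with margin E = 0.05 at 95% confidence, z = 1.960.
n = p̂(1−p̂)(z/E)² = 0.779 × 0.221 × (1.960/0.05)² = 264.55 — call this n₀.
Finite-population correction with N = 1,322: n = n₀ / (1 + (n₀−1)/N) = 264.55 / 1.199 = 220.64
Round up: n = 221.

221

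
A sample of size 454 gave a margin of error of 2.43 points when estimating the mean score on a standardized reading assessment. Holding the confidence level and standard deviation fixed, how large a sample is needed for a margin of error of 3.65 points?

Margin of error scales as 1/√n, so n₂ = n₁·(E₁/E₂)².
n₂ = 454 × (2.43/3.65)² = 454 × 0.4432 = 201.21
Round up: n₂ = 202.

n = 202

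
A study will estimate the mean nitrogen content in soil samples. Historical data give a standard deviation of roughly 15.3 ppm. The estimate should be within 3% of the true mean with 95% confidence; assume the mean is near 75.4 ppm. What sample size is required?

For a mean, the margin of error is E = z·σ/√n, so n = (zσ/E)².
At 95% confidence, z = 1.960.
E = 3% of 75.4 = 2.262 ppm.
n = (1.960 × 15.3 / 2.262)² = 175.76
Round up: n = 176.

176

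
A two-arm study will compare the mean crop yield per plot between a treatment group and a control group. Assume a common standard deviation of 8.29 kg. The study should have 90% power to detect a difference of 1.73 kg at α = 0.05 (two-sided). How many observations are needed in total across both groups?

For two equal groups, n per group = 2·((z_{α/2} + z_β)·σ/δ)².
z_{α/2} = 1.960; z_β = 1.282 (power 90%).
n = 2 × (3.242 × 8.29 / 1.73)² = 2 × 241.35 = 482.70
Round up: n = 483 per group.
Total across both groups: 2 × 483 = 966.

966 total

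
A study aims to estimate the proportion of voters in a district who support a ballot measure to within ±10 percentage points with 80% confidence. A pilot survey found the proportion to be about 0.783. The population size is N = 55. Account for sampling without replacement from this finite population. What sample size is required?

For a proportion with margin E = 0.1 at 80% confidence, z = 1.282.
n = p̂(1−p̂)(z/E)² = 0.783 × 0.217 × (1.282/0.1)² = 27.93 — call this n₀.
Finite-population correction with N = 55: n = n₀ / (1 + (n₀−1)/N) = 27.93 / 1.49 = 18.74
Round up: n = 19.

19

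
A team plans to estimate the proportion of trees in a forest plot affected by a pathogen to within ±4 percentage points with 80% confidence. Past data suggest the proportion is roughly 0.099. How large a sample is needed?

For a proportion with margin E = 0.04 at 80% confidence, z = 1.282.
n = p̂(1−p̂)(z/E)² = 0.099 × 0.901 × (1.282/0.04)² = 91.63
Round up: n = 92.

92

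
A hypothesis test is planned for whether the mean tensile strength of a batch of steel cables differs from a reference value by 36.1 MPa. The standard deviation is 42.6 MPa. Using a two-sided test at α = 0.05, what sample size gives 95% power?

For a one-sample z-test, n = ((z_{α/2} + z_β)·σ/δ)².
z_{α/2} = 1.960 (two-sided α = 0.05); z_β = 1.645 (power 95% → β = 0.05).
n = (3.605 × 42.6 / 36.1)² = 18.10
Round up: n = 19.

n = 19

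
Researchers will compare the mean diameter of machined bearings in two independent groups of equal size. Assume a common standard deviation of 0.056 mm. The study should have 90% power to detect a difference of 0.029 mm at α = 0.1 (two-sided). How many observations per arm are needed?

64 per group

For two equal groups, n per group = 2·((z_{α/2} + z_β)·σ/δ)².
z_{α/2} = 1.645; z_β = 1.282 (power 90%).
n = 2 × (2.927 × 0.056 / 0.029)² = 2 × 31.95 = 63.90
Round up: n = 64 per group.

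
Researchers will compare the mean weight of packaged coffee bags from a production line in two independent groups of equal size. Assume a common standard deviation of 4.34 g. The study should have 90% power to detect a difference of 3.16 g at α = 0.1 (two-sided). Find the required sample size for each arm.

33 per group

For two equal groups, n per group = 2·((z_{α/2} + z_β)·σ/δ)².
z_{α/2} = 1.645; z_β = 1.282 (power 90%).
n = 2 × (2.927 × 4.34 / 3.16)² = 2 × 16.16 = 32.32
Round up: n = 33 per group.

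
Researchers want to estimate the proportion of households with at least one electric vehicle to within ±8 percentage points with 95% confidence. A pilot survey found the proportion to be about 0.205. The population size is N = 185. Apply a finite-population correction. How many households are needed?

For a proportion with margin E = 0.08 at 95% confidence, z = 1.960.
n = p̂(1−p̂)(z/E)² = 0.205 × 0.795 × (1.960/0.08)² = 97.83 — call this n₀.
Finite-population correction with N = 185: n = n₀ / (1 + (n₀−1)/N) = 97.83 / 1.523 = 64.24
Round up: n = 65.

65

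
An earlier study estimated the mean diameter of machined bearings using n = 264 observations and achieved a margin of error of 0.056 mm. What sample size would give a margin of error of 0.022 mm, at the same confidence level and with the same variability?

Margin of error scales as 1/√n, so n₂ = n₁·(E₁/E₂)².
n₂ = 264 × (0.056/0.022)² = 264 × 6.479 = 1710.46
Round up: n₂ = 1711.

1711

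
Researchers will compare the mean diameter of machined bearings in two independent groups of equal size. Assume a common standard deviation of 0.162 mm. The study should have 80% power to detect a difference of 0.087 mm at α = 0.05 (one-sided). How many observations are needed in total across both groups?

86 total

For two equal groups, n per group = 2·((z_α + z_β)·σ/δ)².
z_α = 1.645; z_β = 0.842 (power 80%).
n = 2 × (2.487 × 0.162 / 0.087)² = 2 × 21.45 = 42.90
Round up: n = 43 per group.
Total across both groups: 2 × 43 = 86.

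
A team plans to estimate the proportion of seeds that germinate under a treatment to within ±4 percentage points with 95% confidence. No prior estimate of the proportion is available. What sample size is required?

601

For a proportion with margin E = 0.04 at 95% confidence, z = 1.960.
With no prior estimate, use p = 0.5, which maximizes p(1−p) at 0.25.
n = 0.25 × (z/E)² = 0.25 × (1.960/0.04)² = 600.25
Round up: n = 601.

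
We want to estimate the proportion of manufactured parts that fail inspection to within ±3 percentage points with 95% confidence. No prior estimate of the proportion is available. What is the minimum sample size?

1068

For a proportion with margin E = 0.03 at 95% confidence, z = 1.960.
With no prior estimate, use p = 0.5, which maximizes p(1−p) at 0.25.
n = 0.25 × (z/E)² = 0.25 × (1.960/0.03)² = 1067.11
Round up: n = 1068.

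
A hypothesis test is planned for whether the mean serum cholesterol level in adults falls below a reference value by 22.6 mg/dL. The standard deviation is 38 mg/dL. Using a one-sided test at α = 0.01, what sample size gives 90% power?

For a one-sample z-test, n = ((z_α + z_β)·σ/δ)².
z_α = 2.326 (one-sided α = 0.01); z_β = 1.282 (power 90% → β = 0.1).
n = (3.608 × 38 / 22.6)² = 36.80
Round up: n = 37.

37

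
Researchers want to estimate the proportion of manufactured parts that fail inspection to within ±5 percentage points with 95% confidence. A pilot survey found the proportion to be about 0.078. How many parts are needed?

For a proportion with margin E = 0.05 at 95% confidence, z = 1.960.
n = p̂(1−p̂)(z/E)² = 0.078 × 0.922 × (1.960/0.05)² = 110.51
Round up: n = 111.

111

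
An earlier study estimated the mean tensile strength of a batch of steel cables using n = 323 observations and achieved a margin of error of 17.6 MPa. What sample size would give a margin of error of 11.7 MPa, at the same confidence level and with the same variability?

Margin of error scales as 1/√n, so n₂ = n₁·(E₁/E₂)².
n₂ = 323 × (17.6/11.7)² = 323 × 2.263 = 730.95
Round up: n₂ = 731.

731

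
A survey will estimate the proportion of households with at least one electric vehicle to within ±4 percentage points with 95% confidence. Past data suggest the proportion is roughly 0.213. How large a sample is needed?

n = 403

For a proportion with margin E = 0.04 at 95% confidence, z = 1.960.
n = p̂(1−p̂)(z/E)² = 0.213 × 0.787 × (1.960/0.04)² = 402.48
Round up: n = 403.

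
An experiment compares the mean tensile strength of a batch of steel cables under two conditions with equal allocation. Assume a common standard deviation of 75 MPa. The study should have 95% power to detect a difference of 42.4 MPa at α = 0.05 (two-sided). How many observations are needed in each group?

82 per group

For two equal groups, n per group = 2·((z_{α/2} + z_β)·σ/δ)².
z_{α/2} = 1.960; z_β = 1.645 (power 95%).
n = 2 × (3.605 × 75 / 42.4)² = 2 × 40.66 = 81.32
Round up: n = 82 per group.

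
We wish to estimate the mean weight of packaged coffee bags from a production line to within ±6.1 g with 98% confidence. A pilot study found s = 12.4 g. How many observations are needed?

23

For a mean, the margin of error is E = z·σ/√n, so n = (zσ/E)².
At 98% confidence, z = 2.326.
n = (2.326 × 12.4 / 6.1)² = 22.36
Round up: n = 23.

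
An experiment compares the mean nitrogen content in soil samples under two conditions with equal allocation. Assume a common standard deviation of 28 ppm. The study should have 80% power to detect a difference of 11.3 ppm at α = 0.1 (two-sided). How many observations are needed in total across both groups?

152 total

For two equal groups, n per group = 2·((z_{α/2} + z_β)·σ/δ)².
z_{α/2} = 1.645; z_β = 0.842 (power 80%).
n = 2 × (2.487 × 28 / 11.3)² = 2 × 37.98 = 75.96
Round up: n = 76 per group.
Total across both groups: 2 × 76 = 152.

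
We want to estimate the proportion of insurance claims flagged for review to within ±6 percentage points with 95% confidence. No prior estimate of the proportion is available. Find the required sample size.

267

For a proportion with margin E = 0.06 at 95% confidence, z = 1.960.
With no prior estimate, use p = 0.5, which maximizes p(1−p) at 0.25.
n = 0.25 × (z/E)² = 0.25 × (1.960/0.06)² = 266.78
Round up: n = 267.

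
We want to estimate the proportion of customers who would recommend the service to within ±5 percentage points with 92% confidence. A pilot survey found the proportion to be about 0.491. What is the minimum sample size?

307

For a proportion with margin E = 0.05 at 92% confidence, z = 1.751.
n = p̂(1−p̂)(z/E)² = 0.491 × 0.509 × (1.751/0.05)² = 306.50
Round up: n = 307.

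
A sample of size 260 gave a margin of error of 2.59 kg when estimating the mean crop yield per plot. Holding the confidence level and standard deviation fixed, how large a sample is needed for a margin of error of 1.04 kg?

1613

Margin of error scales as 1/√n, so n₂ = n₁·(E₁/E₂)².
n₂ = 260 × (2.59/1.04)² = 260 × 6.202 = 1612.52
Round up: n₂ = 1613.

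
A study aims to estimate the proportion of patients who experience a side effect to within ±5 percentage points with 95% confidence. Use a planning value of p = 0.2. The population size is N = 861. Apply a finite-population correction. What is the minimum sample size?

192

For a proportion with margin E = 0.05 at 95% confidence, z = 1.960.
n = p̂(1−p̂)(z/E)² = 0.2 × 0.8 × (1.960/0.05)² = 245.86 — call this n₀.
Finite-population correction with N = 861: n = n₀ / (1 + (n₀−1)/N) = 245.86 / 1.284 = 191.48
Round up: n = 192.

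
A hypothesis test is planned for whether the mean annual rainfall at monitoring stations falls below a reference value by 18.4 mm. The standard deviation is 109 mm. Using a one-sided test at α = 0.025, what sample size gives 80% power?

n = 276

For a one-sample z-test, n = ((z_α + z_β)·σ/δ)².
z_α = 1.960 (one-sided α = 0.025); z_β = 0.842 (power 80% → β = 0.2).
n = (2.802 × 109 / 18.4)² = 275.52
Round up: n = 276.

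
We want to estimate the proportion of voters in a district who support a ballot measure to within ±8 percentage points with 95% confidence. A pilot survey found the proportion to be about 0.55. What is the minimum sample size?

149

For a proportion with margin E = 0.08 at 95% confidence, z = 1.960.
n = p̂(1−p̂)(z/E)² = 0.55 × 0.45 × (1.960/0.08)² = 148.56
Round up: n = 149.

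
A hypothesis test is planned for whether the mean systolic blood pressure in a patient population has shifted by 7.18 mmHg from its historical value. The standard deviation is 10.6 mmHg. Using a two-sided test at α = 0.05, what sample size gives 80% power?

18

For a one-sample z-test, n = ((z_{α/2} + z_β)·σ/δ)².
z_{α/2} = 1.960 (two-sided α = 0.05); z_β = 0.842 (power 80% → β = 0.2).
n = (2.802 × 10.6 / 7.18)² = 17.11
Round up: n = 18.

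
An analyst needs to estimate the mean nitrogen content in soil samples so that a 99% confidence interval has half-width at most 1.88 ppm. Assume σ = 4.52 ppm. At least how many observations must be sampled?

For a mean, the margin of error is E = z·σ/√n, so n = (zσ/E)².
At 99% confidence, z = 2.576.
n = (2.576 × 4.52 / 1.88)² = 38.36
Round up: n = 39.

39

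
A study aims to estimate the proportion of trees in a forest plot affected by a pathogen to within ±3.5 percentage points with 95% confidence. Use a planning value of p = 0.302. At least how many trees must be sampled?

n = 662

For a proportion with margin E = 0.035 at 95% confidence, z = 1.960.
n = p̂(1−p̂)(z/E)² = 0.302 × 0.698 × (1.960/0.035)² = 661.06
Round up: n = 662.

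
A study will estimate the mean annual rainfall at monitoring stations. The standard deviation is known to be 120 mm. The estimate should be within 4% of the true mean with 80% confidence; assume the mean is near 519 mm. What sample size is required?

For a mean, the margin of error is E = z·σ/√n, so n = (zσ/E)².
At 80% confidence, z = 1.282.
E = 4% of 519 = 20.76 mm.
n = (1.282 × 120 / 20.76)² = 54.91
Round up: n = 55.

55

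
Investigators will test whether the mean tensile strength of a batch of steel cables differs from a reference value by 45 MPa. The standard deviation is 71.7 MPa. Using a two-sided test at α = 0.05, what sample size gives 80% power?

n = 20

For a one-sample z-test, n = ((z_{α/2} + z_β)·σ/δ)².
z_{α/2} = 1.960 (two-sided α = 0.05); z_β = 0.842 (power 80% → β = 0.2).
n = (2.802 × 71.7 / 45)² = 19.93
Round up: n = 20.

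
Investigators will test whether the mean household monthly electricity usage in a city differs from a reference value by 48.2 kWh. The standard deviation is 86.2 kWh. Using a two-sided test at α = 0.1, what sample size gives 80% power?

n = 20

For a one-sample z-test, n = ((z_{α/2} + z_β)·σ/δ)².
z_{α/2} = 1.645 (two-sided α = 0.1); z_β = 0.842 (power 80% → β = 0.2).
n = (2.487 × 86.2 / 48.2)² = 19.78
Round up: n = 20.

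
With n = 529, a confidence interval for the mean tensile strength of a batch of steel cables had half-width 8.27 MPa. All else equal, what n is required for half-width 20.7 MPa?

Margin of error scales as 1/√n, so n₂ = n₁·(E₁/E₂)².
n₂ = 529 × (8.27/20.7)² = 529 × 0.1596 = 84.43
Round up: n₂ = 85.

n = 85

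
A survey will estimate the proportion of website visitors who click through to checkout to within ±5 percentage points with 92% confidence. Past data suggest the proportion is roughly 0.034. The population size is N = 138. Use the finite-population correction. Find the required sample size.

For a proportion with margin E = 0.05 at 92% confidence, z = 1.751.
n = p̂(1−p̂)(z/E)² = 0.034 × 0.966 × (1.751/0.05)² = 40.28 — call this n₀.
Finite-population correction with N = 138: n = n₀ / (1 + (n₀−1)/N) = 40.28 / 1.285 = 31.35
Round up: n = 32.

32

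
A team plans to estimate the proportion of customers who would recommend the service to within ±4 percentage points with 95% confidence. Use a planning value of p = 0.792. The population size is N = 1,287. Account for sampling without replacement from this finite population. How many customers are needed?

303

For a proportion with margin E = 0.04 at 95% confidence, z = 1.960.
n = p̂(1−p̂)(z/E)² = 0.792 × 0.208 × (1.960/0.04)² = 395.53 — call this n₀.
Finite-population correction with N = 1,287: n = n₀ / (1 + (n₀−1)/N) = 395.53 / 1.307 = 302.62
Round up: n = 303.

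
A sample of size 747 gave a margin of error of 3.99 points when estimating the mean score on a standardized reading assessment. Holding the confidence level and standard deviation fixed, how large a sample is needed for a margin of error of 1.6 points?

Margin of error scales as 1/√n, so n₂ = n₁·(E₁/E₂)².
n₂ = 747 × (3.99/1.6)² = 747 × 6.219 = 4645.59
Round up: n₂ = 4646.

n = 4646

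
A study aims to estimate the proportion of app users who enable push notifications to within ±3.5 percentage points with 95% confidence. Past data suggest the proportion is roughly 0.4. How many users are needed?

753

For a proportion with margin E = 0.035 at 95% confidence, z = 1.960.
n = p̂(1−p̂)(z/E)² = 0.4 × 0.6 × (1.960/0.035)² = 752.64
Round up: n = 753.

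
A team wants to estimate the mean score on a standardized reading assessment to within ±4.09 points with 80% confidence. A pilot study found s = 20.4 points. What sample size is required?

For a mean, the margin of error is E = z·σ/√n, so n = (zσ/E)².
At 80% confidence, z = 1.282.
n = (1.282 × 20.4 / 4.09)² = 40.89
Round up: n = 41.

41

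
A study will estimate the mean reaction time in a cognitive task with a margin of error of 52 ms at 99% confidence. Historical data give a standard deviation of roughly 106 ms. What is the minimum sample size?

For a mean, the margin of error is E = z·σ/√n, so n = (zσ/E)².
At 99% confidence, z = 2.576.
n = (2.576 × 106 / 52)² = 27.57
Round up: n = 28.

n = 28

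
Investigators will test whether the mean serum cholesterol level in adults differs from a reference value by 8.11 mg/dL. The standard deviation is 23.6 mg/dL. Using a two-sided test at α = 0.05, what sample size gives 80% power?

For a one-sample z-test, n = ((z_{α/2} + z_β)·σ/δ)².
z_{α/2} = 1.960 (two-sided α = 0.05); z_β = 0.842 (power 80% → β = 0.2).
n = (2.802 × 23.6 / 8.11)² = 66.48
Round up: n = 67.

67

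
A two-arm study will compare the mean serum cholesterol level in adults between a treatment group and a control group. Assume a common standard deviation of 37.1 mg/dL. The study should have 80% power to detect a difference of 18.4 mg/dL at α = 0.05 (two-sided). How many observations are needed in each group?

For two equal groups, n per group = 2·((z_{α/2} + z_β)·σ/δ)².
z_{α/2} = 1.960; z_β = 0.842 (power 80%).
n = 2 × (2.802 × 37.1 / 18.4)² = 2 × 31.92 = 63.84
Round up: n = 64 per group.

64 per group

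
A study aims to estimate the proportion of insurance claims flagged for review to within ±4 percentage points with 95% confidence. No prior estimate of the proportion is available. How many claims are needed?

n = 601

For a proportion with margin E = 0.04 at 95% confidence, z = 1.960.
With no prior estimate, use p = 0.5, which maximizes p(1−p) at 0.25.
n = 0.25 × (z/E)² = 0.25 × (1.960/0.04)² = 600.25
Round up: n = 601.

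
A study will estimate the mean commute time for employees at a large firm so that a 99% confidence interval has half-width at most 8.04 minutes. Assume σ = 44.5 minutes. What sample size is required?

n = 204

For a mean, the margin of error is E = z·σ/√n, so n = (zσ/E)².
At 99% confidence, z = 2.576.
n = (2.576 × 44.5 / 8.04)² = 203.28
Round up: n = 204.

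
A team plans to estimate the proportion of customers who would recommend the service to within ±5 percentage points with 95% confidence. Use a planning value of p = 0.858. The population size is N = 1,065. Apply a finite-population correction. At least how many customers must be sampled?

160

For a proportion with margin E = 0.05 at 95% confidence, z = 1.960.
n = p̂(1−p̂)(z/E)² = 0.858 × 0.142 × (1.960/0.05)² = 187.22 — call this n₀.
Finite-population correction with N = 1,065: n = n₀ / (1 + (n₀−1)/N) = 187.22 / 1.175 = 159.34
Round up: n = 160.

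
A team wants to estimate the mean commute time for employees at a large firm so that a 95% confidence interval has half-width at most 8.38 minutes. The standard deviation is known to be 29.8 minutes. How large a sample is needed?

For a mean, the margin of error is E = z·σ/√n, so n = (zσ/E)².
At 95% confidence, z = 1.960.
n = (1.960 × 29.8 / 8.38)² = 48.58
Round up: n = 49.

n = 49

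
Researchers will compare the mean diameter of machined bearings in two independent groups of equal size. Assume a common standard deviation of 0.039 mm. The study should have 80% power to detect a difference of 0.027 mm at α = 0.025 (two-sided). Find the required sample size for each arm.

For two equal groups, n per group = 2·((z_{α/2} + z_β)·σ/δ)².
z_{α/2} = 2.241; z_β = 0.842 (power 80%).
n = 2 × (3.083 × 0.039 / 0.027)² = 2 × 19.83 = 39.66
Round up: n = 40 per group.

40 per group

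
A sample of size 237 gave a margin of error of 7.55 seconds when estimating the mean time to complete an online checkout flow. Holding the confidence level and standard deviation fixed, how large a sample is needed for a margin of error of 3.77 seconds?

951

Margin of error scales as 1/√n, so n₂ = n₁·(E₁/E₂)².
n₂ = 237 × (7.55/3.77)² = 237 × 4.011 = 950.61
Round up: n₂ = 951.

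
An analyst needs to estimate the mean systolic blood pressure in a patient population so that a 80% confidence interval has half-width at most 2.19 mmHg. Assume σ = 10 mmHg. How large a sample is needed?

For a mean, the margin of error is E = z·σ/√n, so n = (zσ/E)².
At 80% confidence, z = 1.282.
n = (1.282 × 10 / 2.19)² = 34.27
Round up: n = 35.

35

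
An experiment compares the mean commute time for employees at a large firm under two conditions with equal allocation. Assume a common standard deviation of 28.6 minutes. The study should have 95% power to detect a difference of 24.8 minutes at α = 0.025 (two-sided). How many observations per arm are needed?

41 per group

For two equal groups, n per group = 2·((z_{α/2} + z_β)·σ/δ)².
z_{α/2} = 2.241; z_β = 1.645 (power 95%).
n = 2 × (3.886 × 28.6 / 24.8)² = 2 × 20.08 = 40.16
Round up: n = 41 per group.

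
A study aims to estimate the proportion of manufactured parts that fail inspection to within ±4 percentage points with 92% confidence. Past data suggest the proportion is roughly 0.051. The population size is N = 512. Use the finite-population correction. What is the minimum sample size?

79

For a proportion with margin E = 0.04 at 92% confidence, z = 1.751.
n = p̂(1−p̂)(z/E)² = 0.051 × 0.949 × (1.751/0.04)² = 92.74 — call this n₀.
Finite-population correction with N = 512: n = n₀ / (1 + (n₀−1)/N) = 92.74 / 1.179 = 78.66
Round up: n = 79.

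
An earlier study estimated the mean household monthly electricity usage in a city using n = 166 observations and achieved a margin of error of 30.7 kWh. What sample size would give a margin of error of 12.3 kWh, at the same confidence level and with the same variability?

Margin of error scales as 1/√n, so n₂ = n₁·(E₁/E₂)².
n₂ = 166 × (30.7/12.3)² = 166 × 6.23 = 1034.18
Round up: n₂ = 1035.

1035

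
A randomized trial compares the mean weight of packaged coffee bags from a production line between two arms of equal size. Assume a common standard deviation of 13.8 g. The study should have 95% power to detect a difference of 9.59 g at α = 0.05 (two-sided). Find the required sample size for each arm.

For two equal groups, n per group = 2·((z_{α/2} + z_β)·σ/δ)².
z_{α/2} = 1.960; z_β = 1.645 (power 95%).
n = 2 × (3.605 × 13.8 / 9.59)² = 2 × 26.91 = 53.82
Round up: n = 54 per group.

54 per group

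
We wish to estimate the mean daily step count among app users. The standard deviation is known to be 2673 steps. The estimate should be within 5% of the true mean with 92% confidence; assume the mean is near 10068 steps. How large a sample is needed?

87

For a mean, the margin of error is E = z·σ/√n, so n = (zσ/E)².
At 92% confidence, z = 1.751.
E = 5% of 10068 = 503.4 steps.
n = (1.751 × 2673 / 503.4)² = 86.45
Round up: n = 87.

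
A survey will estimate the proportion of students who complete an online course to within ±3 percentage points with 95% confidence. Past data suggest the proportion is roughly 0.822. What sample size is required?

n = 625

For a proportion with margin E = 0.03 at 95% confidence, z = 1.960.
n = p̂(1−p̂)(z/E)² = 0.822 × 0.178 × (1.960/0.03)² = 624.54
Round up: n = 625.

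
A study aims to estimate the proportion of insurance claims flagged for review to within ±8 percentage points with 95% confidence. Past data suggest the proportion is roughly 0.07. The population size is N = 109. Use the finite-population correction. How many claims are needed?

29

For a proportion with margin E = 0.08 at 95% confidence, z = 1.960.
n = p̂(1−p̂)(z/E)² = 0.07 × 0.93 × (1.960/0.08)² = 39.08 — call this n₀.
Finite-population correction with N = 109: n = n₀ / (1 + (n₀−1)/N) = 39.08 / 1.349 = 28.97
Round up: n = 29.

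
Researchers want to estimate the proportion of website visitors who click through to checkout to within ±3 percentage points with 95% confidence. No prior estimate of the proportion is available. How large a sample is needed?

1068

For a proportion with margin E = 0.03 at 95% confidence, z = 1.960.
With no prior estimate, use p = 0.5, which maximizes p(1−p) at 0.25.
n = 0.25 × (z/E)² = 0.25 × (1.960/0.03)² = 1067.11
Round up: n = 1068.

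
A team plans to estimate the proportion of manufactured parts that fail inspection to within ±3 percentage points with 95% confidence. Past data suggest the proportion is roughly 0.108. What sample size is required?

n = 412

For a proportion with margin E = 0.03 at 95% confidence, z = 1.960.
n = p̂(1−p̂)(z/E)² = 0.108 × 0.892 × (1.960/0.03)² = 411.20
Round up: n = 412.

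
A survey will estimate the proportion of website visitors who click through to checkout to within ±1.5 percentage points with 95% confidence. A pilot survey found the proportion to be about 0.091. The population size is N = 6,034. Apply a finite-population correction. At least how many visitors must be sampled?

1145

For a proportion with margin E = 0.015 at 95% confidence, z = 1.960.
n = p̂(1−p̂)(z/E)² = 0.091 × 0.909 × (1.960/0.015)² = 1412.33 — call this n₀.
Finite-population correction with N = 6,034: n = n₀ / (1 + (n₀−1)/N) = 1412.33 / 1.234 = 1144.51
Round up: n = 1145.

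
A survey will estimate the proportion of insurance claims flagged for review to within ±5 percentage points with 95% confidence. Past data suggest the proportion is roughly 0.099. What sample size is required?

For a proportion with margin E = 0.05 at 95% confidence, z = 1.960.
n = p̂(1−p̂)(z/E)² = 0.099 × 0.901 × (1.960/0.05)² = 137.07
Round up: n = 138.

n = 138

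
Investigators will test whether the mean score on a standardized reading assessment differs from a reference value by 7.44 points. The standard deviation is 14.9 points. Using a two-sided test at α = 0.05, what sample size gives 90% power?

43

For a one-sample z-test, n = ((z_{α/2} + z_β)·σ/δ)².
z_{α/2} = 1.960 (two-sided α = 0.05); z_β = 1.282 (power 90% → β = 0.1).
n = (3.242 × 14.9 / 7.44)² = 42.16
Round up: n = 43.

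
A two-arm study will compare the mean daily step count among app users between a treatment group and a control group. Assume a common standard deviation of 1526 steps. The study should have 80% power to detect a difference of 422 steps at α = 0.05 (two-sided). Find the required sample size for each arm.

For two equal groups, n per group = 2·((z_{α/2} + z_β)·σ/δ)².
z_{α/2} = 1.960; z_β = 0.842 (power 80%).
n = 2 × (2.802 × 1526 / 422)² = 2 × 102.66 = 205.32
Round up: n = 206 per group.

206 per group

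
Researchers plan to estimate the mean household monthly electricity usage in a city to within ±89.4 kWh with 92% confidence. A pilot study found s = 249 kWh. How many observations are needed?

24

For a mean, the margin of error is E = z·σ/√n, so n = (zσ/E)².
At 92% confidence, z = 1.751.
n = (1.751 × 249 / 89.4)² = 23.78
Round up: n = 24.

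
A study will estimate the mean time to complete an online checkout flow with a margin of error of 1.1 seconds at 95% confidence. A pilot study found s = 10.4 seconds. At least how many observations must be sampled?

n = 344

For a mean, the margin of error is E = z·σ/√n, so n = (zσ/E)².
At 95% confidence, z = 1.960.
n = (1.960 × 10.4 / 1.1)² = 343.39
Round up: n = 344.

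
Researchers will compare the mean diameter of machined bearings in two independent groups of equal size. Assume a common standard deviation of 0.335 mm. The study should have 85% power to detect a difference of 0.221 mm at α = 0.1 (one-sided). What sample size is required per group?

25 per group

For two equal groups, n per group = 2·((z_α + z_β)·σ/δ)².
z_α = 1.282; z_β = 1.036 (power 85%).
n = 2 × (2.318 × 0.335 / 0.221)² = 2 × 12.35 = 24.70
Round up: n = 25 per group.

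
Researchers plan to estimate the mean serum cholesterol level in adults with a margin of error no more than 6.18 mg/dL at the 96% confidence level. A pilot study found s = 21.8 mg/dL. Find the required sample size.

n = 53

For a mean, the margin of error is E = z·σ/√n, so n = (zσ/E)².
At 96% confidence, z = 2.054.
n = (2.054 × 21.8 / 6.18)² = 52.50
Round up: n = 53.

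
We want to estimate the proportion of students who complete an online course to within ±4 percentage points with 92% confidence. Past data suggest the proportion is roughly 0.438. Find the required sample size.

For a proportion with margin E = 0.04 at 92% confidence, z = 1.751.
n = p̂(1−p̂)(z/E)² = 0.438 × 0.562 × (1.751/0.04)² = 471.70
Round up: n = 472.

n = 472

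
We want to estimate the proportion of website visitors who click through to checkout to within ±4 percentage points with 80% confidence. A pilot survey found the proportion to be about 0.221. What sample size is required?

For a proportion with margin E = 0.04 at 80% confidence, z = 1.282.
n = p̂(1−p̂)(z/E)² = 0.221 × 0.779 × (1.282/0.04)² = 176.84
Round up: n = 177.

n = 177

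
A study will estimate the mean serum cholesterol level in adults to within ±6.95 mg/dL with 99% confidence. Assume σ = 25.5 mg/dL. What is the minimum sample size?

For a mean, the margin of error is E = z·σ/√n, so n = (zσ/E)².
At 99% confidence, z = 2.576.
n = (2.576 × 25.5 / 6.95)² = 89.33
Round up: n = 90.

90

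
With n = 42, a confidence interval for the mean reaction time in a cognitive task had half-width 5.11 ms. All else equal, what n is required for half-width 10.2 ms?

Margin of error scales as 1/√n, so n₂ = n₁·(E₁/E₂)².
n₂ = 42 × (5.11/10.2)² = 42 × 0.251 = 10.54
Round up: n₂ = 11.

11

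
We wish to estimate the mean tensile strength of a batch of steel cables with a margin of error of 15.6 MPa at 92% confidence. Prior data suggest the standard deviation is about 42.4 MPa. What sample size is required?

23

For a mean, the margin of error is E = z·σ/√n, so n = (zσ/E)².
At 92% confidence, z = 1.751.
n = (1.751 × 42.4 / 15.6)² = 22.65
Round up: n = 23.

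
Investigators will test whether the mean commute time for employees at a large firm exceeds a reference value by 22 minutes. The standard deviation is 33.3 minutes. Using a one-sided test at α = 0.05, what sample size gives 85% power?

17

For a one-sample z-test, n = ((z_α + z_β)·σ/δ)².
z_α = 1.645 (one-sided α = 0.05); z_β = 1.036 (power 85% → β = 0.15).
n = (2.681 × 33.3 / 22)² = 16.47
Round up: n = 17.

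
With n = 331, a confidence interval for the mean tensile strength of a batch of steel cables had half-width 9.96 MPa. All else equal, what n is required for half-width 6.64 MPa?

Margin of error scales as 1/√n, so n₂ = n₁·(E₁/E₂)².
n₂ = 331 × (9.96/6.64)² = 331 × 2.25 = 744.75
Round up: n₂ = 745.

745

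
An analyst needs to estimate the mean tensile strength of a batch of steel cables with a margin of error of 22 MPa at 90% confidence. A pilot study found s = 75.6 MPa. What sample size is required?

For a mean, the margin of error is E = z·σ/√n, so n = (zσ/E)².
At 90% confidence, z = 1.645.
n = (1.645 × 75.6 / 22)² = 31.95
Round up: n = 32.

32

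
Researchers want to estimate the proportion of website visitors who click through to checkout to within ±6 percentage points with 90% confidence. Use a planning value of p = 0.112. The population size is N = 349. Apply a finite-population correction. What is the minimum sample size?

62

For a proportion with margin E = 0.06 at 90% confidence, z = 1.645.
n = p̂(1−p̂)(z/E)² = 0.112 × 0.888 × (1.645/0.06)² = 74.76 — call this n₀.
Finite-population correction with N = 349: n = n₀ / (1 + (n₀−1)/N) = 74.76 / 1.211 = 61.73
Round up: n = 62.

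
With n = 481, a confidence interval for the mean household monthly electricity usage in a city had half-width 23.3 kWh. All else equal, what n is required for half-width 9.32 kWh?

3007

Margin of error scales as 1/√n, so n₂ = n₁·(E₁/E₂)².
n₂ = 481 × (23.3/9.32)² = 481 × 6.25 = 3006.25
Round up: n₂ = 3007.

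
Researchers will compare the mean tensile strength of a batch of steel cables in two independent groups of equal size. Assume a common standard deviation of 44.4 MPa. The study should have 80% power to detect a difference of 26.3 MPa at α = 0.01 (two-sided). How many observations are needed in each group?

For two equal groups, n per group = 2·((z_{α/2} + z_β)·σ/δ)².
z_{α/2} = 2.576; z_β = 0.842 (power 80%).
n = 2 × (3.418 × 44.4 / 26.3)² = 2 × 33.30 = 66.60
Round up: n = 67 per group.

67 per group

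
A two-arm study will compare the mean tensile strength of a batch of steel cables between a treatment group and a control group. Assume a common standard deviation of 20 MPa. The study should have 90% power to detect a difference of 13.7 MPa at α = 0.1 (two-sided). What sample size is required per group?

37 per group

For two equal groups, n per group = 2·((z_{α/2} + z_β)·σ/δ)².
z_{α/2} = 1.645; z_β = 1.282 (power 90%).
n = 2 × (2.927 × 20 / 13.7)² = 2 × 18.26 = 36.52
Round up: n = 37 per group.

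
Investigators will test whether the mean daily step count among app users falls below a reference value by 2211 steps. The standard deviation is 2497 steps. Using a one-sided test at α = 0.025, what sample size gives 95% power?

For a one-sample z-test, n = ((z_α + z_β)·σ/δ)².
z_α = 1.960 (one-sided α = 0.025); z_β = 1.645 (power 95% → β = 0.05).
n = (3.605 × 2497 / 2211)² = 16.58
Round up: n = 17.

n = 17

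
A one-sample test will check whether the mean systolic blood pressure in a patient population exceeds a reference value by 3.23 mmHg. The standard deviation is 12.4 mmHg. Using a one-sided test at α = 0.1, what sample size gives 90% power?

For a one-sample z-test, n = ((z_α + z_β)·σ/δ)².
z_α = 1.282 (one-sided α = 0.1); z_β = 1.282 (power 90% → β = 0.1).
n = (2.564 × 12.4 / 3.23)² = 96.89
Round up: n = 97.

n = 97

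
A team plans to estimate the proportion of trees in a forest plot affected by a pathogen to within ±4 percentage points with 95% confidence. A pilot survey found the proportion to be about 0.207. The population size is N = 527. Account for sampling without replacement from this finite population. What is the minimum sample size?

226

For a proportion with margin E = 0.04 at 95% confidence, z = 1.960.
n = p̂(1−p̂)(z/E)² = 0.207 × 0.793 × (1.960/0.04)² = 394.13 — call this n₀.
Finite-population correction with N = 527: n = n₀ / (1 + (n₀−1)/N) = 394.13 / 1.746 = 225.73
Round up: n = 226.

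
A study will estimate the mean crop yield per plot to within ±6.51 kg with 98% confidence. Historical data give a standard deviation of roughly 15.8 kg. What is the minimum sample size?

32

For a mean, the margin of error is E = z·σ/√n, so n = (zσ/E)².
At 98% confidence, z = 2.326.
n = (2.326 × 15.8 / 6.51)² = 31.87
Round up: n = 32.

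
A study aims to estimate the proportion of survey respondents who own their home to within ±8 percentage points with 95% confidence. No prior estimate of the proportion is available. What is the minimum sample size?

151

For a proportion with margin E = 0.08 at 95% confidence, z = 1.960.
With no prior estimate, use p = 0.5, which maximizes p(1−p) at 0.25.
n = 0.25 × (z/E)² = 0.25 × (1.960/0.08)² = 150.06
Round up: n = 151.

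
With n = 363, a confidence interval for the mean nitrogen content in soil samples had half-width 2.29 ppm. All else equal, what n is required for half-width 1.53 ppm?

Margin of error scales as 1/√n, so n₂ = n₁·(E₁/E₂)².
n₂ = 363 × (2.29/1.53)² = 363 × 2.24 = 813.12
Round up: n₂ = 814.

814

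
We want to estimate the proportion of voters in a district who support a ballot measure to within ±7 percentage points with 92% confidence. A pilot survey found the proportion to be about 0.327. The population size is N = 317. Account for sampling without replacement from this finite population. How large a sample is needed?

For a proportion with margin E = 0.07 at 92% confidence, z = 1.751.
n = p̂(1−p̂)(z/E)² = 0.327 × 0.673 × (1.751/0.07)² = 137.70 — call this n₀.
Finite-population correction with N = 317: n = n₀ / (1 + (n₀−1)/N) = 137.70 / 1.431 = 96.23
Round up: n = 97.

n = 97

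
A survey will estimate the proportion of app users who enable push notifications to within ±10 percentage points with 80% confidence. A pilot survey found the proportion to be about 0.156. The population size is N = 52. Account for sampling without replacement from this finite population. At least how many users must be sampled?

16

For a proportion with margin E = 0.1 at 80% confidence, z = 1.282.
n = p̂(1−p̂)(z/E)² = 0.156 × 0.844 × (1.282/0.1)² = 21.64 — call this n₀.
Finite-population correction with N = 52: n = n₀ / (1 + (n₀−1)/N) = 21.64 / 1.397 = 15.49
Round up: n = 16.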